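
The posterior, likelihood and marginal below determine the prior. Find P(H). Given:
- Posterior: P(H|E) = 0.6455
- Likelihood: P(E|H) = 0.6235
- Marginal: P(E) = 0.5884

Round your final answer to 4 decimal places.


From Bayes' theorem: P(H|E) = P(E|H) × P(H) / P(E)

Rearranging for P(H):
P(H) = P(H|E) × P(E) / P(E|H)
     = 0.6455 × 0.5884 / 0.6235
     = 0.37981220 / 0.6235
     = 0.6092


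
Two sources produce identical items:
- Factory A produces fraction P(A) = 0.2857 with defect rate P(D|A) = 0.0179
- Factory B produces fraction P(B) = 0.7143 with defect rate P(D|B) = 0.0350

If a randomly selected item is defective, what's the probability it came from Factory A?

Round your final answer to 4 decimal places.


Let A = from Factory A, D = defective

Given:
- P(A) = 0.2857, P(B) = 0.7143
- P(D|A) = 0.0179, P(D|B) = 0.0350

Step 1: Find P(D)
P(D) = P(D|A)P(A) + P(D|B)P(B)
     = 0.0179 × 0.2857 + 0.0350 × 0.7143
     = 0.00511403 + 0.02500050
     = 0.03011453

Step 2: Apply Bayes' theorem
P(A|D) = P(D|A)P(A) / P(D)
       = 0.00511403 / 0.03011453
       = 0.1698


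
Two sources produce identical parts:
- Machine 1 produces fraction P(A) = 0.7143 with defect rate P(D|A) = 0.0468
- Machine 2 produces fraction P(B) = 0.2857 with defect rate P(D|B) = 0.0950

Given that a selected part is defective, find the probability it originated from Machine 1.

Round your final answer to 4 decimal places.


Let A = from Machine 1, D = defective

Given:
- P(A) = 0.7143, P(B) = 0.2857
- P(D|A) = 0.0468, P(D|B) = 0.0950

Step 1: Find P(D)
P(D) = P(D|A)P(A) + P(D|B)P(B)
     = 0.0468 × 0.7143 + 0.0950 × 0.2857
     = 0.03342924 + 0.02714150
     = 0.06057074

Step 2: Apply Bayes' theorem
P(A|D) = P(D|A)P(A) / P(D)
       = 0.03342924 / 0.06057074
       = 0.5519


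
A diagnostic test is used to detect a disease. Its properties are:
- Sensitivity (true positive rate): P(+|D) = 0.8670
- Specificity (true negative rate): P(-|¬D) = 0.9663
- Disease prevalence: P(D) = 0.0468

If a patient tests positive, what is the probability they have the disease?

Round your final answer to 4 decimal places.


Let D = has disease, + = positive test

Given:
- P(D) = 0.0468 (prevalence)
- P(+|D) = 0.8670 (sensitivity)
- P(-|¬D) = 0.9663 (specificity)
- P(+|¬D) = 0.0337 (false positive rate = 1 - specificity)

Step 1: Find P(+)
P(+) = P(+|D)P(D) + P(+|¬D)P(¬D)
     = 0.8670 × 0.0468 + 0.0337 × 0.9532
     = 0.04057560 + 0.03212284
     = 0.07269844

Step 2: Apply Bayes' theorem for P(D|+)
P(D|+) = P(+|D)P(D) / P(+)
       = 0.04057560 / 0.07269844
       = 0.5581


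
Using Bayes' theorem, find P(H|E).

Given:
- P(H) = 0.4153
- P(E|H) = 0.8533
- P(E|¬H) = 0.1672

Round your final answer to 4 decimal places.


Bayes' theorem: P(H|E) = P(E|H) × P(H) / P(E)

Step 1: Calculate P(E) using law of total probability
P(E) = P(E|H)P(H) + P(E|¬H)P(¬H)
     = 0.8533 × 0.4153 + 0.1672 × 0.5847
     = 0.35437549 + 0.09776184
     = 0.45213733

Step 2: Apply Bayes' theorem
P(H|E) = P(E|H) × P(H) / P(E)
       = 0.35437549 / 0.45213733
       = 0.7838


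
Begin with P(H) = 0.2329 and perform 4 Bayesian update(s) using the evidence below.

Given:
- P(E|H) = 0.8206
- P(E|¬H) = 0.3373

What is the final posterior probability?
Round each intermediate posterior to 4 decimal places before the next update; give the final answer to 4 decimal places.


Sequential Bayesian updating:

Initial prior: P(H) = 0.2329

Update 1:
  P(E) = 0.8206 × 0.2329 + 0.3373 × 0.7671 = 0.19111774 + 0.25874283 = 0.44986057
  P(H|E) = 0.19111774 / 0.44986057 = 0.4248

Update 2:
  P(E) = 0.8206 × 0.4248 + 0.3373 × 0.5752 = 0.34859088 + 0.19401496 = 0.54260584
  P(H|E) = 0.34859088 / 0.54260584 = 0.6424

Update 3:
  P(E) = 0.8206 × 0.6424 + 0.3373 × 0.3576 = 0.52715344 + 0.12061848 = 0.64777192
  P(H|E) = 0.52715344 / 0.64777192 = 0.8138

Update 4:
  P(E) = 0.8206 × 0.8138 + 0.3373 × 0.1862 = 0.66780428 + 0.06280526 = 0.73060954
  P(H|E) = 0.66780428 / 0.73060954 = 0.9140

Final posterior: 0.9140


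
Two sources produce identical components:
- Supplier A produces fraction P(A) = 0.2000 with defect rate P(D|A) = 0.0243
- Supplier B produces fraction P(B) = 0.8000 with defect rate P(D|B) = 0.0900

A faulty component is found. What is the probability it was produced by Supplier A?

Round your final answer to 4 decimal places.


Let A = from Supplier A, D = faulty

Given:
- P(A) = 0.2000, P(B) = 0.8000
- P(D|A) = 0.0243, P(D|B) = 0.0900

Step 1: Find P(D)
P(D) = P(D|A)P(A) + P(D|B)P(B)
     = 0.0243 × 0.2000 + 0.0900 × 0.8000
     = 0.00486000 + 0.07200000
     = 0.07686000

Step 2: Apply Bayes' theorem
P(A|D) = P(D|A)P(A) / P(D)
       = 0.00486000 / 0.07686000
       = 0.0632


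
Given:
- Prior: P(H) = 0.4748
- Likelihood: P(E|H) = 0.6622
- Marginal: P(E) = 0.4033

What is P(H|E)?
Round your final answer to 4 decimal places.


Using Bayes' theorem:

P(H|E) = P(E|H) × P(H) / P(E)
       = 0.6622 × 0.4748 / 0.4033
       = 0.31441256 / 0.4033
       = 0.7796

The evidence strengthens our belief in H.
Prior: 0.4748 → Posterior: 0.7796


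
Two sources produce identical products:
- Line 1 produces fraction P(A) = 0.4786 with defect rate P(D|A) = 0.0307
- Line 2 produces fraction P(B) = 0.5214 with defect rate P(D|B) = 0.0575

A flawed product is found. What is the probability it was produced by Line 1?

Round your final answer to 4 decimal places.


Let A = from Line 1, D = flawed

Given:
- P(A) = 0.4786, P(B) = 0.5214
- P(D|A) = 0.0307, P(D|B) = 0.0575

Step 1: Find P(D)
P(D) = P(D|A)P(A) + P(D|B)P(B)
     = 0.0307 × 0.4786 + 0.0575 × 0.5214
     = 0.01469302 + 0.02998050
     = 0.04467352

Step 2: Apply Bayes' theorem
P(A|D) = P(D|A)P(A) / P(D)
       = 0.01469302 / 0.04467352
       = 0.3289


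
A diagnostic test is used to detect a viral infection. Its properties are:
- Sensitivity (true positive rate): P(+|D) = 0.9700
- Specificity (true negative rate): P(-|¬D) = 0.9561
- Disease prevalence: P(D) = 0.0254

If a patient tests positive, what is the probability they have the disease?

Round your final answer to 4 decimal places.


Let D = has disease, + = positive test

Given:
- P(D) = 0.0254 (prevalence)
- P(+|D) = 0.9700 (sensitivity)
- P(-|¬D) = 0.9561 (specificity)
- P(+|¬D) = 0.0439 (false positive rate = 1 - specificity)

Step 1: Find P(+)
P(+) = P(+|D)P(D) + P(+|¬D)P(¬D)
     = 0.9700 × 0.0254 + 0.0439 × 0.9746
     = 0.02463800 + 0.04278494
     = 0.06742294

Step 2: Apply Bayes' theorem for P(D|+)
P(D|+) = P(+|D)P(D) / P(+)
       = 0.02463800 / 0.06742294
       = 0.3654


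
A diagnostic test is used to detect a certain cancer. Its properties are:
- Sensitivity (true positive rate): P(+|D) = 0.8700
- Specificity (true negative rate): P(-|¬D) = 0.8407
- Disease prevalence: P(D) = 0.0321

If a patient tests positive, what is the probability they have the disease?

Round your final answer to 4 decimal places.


Let D = has disease, + = positive test

Given:
- P(D) = 0.0321 (prevalence)
- P(+|D) = 0.8700 (sensitivity)
- P(-|¬D) = 0.8407 (specificity)
- P(+|¬D) = 0.1593 (false positive rate = 1 - specificity)

Step 1: Find P(+)
P(+) = P(+|D)P(D) + P(+|¬D)P(¬D)
     = 0.8700 × 0.0321 + 0.1593 × 0.9679
     = 0.02792700 + 0.15418647
     = 0.18211347

Step 2: Apply Bayes' theorem for P(D|+)
P(D|+) = P(+|D)P(D) / P(+)
       = 0.02792700 / 0.18211347
       = 0.1533


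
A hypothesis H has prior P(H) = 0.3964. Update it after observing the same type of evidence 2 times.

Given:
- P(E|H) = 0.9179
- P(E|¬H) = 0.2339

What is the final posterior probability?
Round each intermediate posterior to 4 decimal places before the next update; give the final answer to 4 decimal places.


Sequential Bayesian updating:

Initial prior: P(H) = 0.3964

Update 1:
  P(E) = 0.9179 × 0.3964 + 0.2339 × 0.6036 = 0.36385556 + 0.14118204 = 0.50503760
  P(H|E) = 0.36385556 / 0.50503760 = 0.7205

Update 2:
  P(E) = 0.9179 × 0.7205 + 0.2339 × 0.2795 = 0.66134695 + 0.06537505 = 0.72672200
  P(H|E) = 0.66134695 / 0.72672200 = 0.9100

Final posterior: 0.9100


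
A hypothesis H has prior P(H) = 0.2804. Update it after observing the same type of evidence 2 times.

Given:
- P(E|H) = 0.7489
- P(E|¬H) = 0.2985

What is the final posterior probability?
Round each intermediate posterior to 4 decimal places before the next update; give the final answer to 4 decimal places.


Sequential Bayesian updating:

Initial prior: P(H) = 0.2804

Update 1:
  P(E) = 0.7489 × 0.2804 + 0.2985 × 0.7196 = 0.20999156 + 0.21480060 = 0.42479216
  P(H|E) = 0.20999156 / 0.42479216 = 0.4943

Update 2:
  P(E) = 0.7489 × 0.4943 + 0.2985 × 0.5057 = 0.37018127 + 0.15095145 = 0.52113272
  P(H|E) = 0.37018127 / 0.52113272 = 0.7103

Final posterior: 0.7103


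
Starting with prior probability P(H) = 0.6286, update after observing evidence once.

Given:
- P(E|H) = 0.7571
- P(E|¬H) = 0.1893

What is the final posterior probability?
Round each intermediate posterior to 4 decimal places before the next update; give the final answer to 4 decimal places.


Sequential Bayesian updating:

Initial prior: P(H) = 0.6286

Update 1:
  P(E) = 0.7571 × 0.6286 + 0.1893 × 0.3714 = 0.47591306 + 0.07030602 = 0.54621908
  P(H|E) = 0.47591306 / 0.54621908 = 0.8713

Final posterior: 0.8713


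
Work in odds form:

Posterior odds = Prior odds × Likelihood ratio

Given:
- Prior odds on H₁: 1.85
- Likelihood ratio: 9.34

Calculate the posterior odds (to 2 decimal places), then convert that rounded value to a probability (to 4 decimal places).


Step 1: Calculate posterior odds
Posterior odds = Prior odds × LR
               = 1.85 × 9.34
               = 17.28

Step 2: Convert to probability
P(H₁|E) = Posterior odds / (1 + Posterior odds)
       = 17.28 / (1 + 17.28)
       = 17.28 / 18.28
       = 0.9453

The evidence increased P(H₁) from 0.6491 to 0.9453.


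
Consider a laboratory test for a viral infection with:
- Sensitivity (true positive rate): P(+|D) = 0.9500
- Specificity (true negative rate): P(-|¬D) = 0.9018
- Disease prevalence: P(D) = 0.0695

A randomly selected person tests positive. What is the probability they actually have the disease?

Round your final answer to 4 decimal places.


Let D = has disease, + = positive test

Given:
- P(D) = 0.0695 (prevalence)
- P(+|D) = 0.9500 (sensitivity)
- P(-|¬D) = 0.9018 (specificity)
- P(+|¬D) = 0.0982 (false positive rate = 1 - specificity)

Step 1: Find P(+)
P(+) = P(+|D)P(D) + P(+|¬D)P(¬D)
     = 0.9500 × 0.0695 + 0.0982 × 0.9305
     = 0.06602500 + 0.09137510
     = 0.15740010

Step 2: Apply Bayes' theorem for P(D|+)
P(D|+) = P(+|D)P(D) / P(+)
       = 0.06602500 / 0.15740010
       = 0.4195


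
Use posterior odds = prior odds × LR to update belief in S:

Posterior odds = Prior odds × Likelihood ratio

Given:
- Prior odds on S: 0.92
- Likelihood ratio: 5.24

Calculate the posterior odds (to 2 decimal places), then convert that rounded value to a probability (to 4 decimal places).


Step 1: Calculate posterior odds
Posterior odds = Prior odds × LR
               = 0.92 × 5.24
               = 4.82

Step 2: Convert to probability
P(S|E) = Posterior odds / (1 + Posterior odds)
       = 4.82 / (1 + 4.82)
       = 4.82 / 5.82
       = 0.8282

The evidence increased P(S) from 0.4792 to 0.8282.


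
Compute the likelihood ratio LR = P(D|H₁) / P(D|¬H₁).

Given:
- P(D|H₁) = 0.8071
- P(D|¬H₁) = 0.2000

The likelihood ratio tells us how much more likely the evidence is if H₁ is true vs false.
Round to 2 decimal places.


Likelihood Ratio (LR) = P(D|H₁) / P(D|¬H₁)

LR = 0.8071 / 0.2000
   = 4.04

The evidence is 4.04 times more likely if H₁ is true than if H₁ is false.
Since LR > 1, the evidence supports H₁ over ¬H₁.


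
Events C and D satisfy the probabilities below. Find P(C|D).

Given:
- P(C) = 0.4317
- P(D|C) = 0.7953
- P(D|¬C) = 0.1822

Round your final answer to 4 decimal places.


Bayes' theorem: P(C|D) = P(D|C) × P(C) / P(D)

Step 1: Calculate P(D) using law of total probability
P(D) = P(D|C)P(C) + P(D|¬C)P(¬C)
     = 0.7953 × 0.4317 + 0.1822 × 0.5683
     = 0.34333101 + 0.10354426
     = 0.44687527

Step 2: Apply Bayes' theorem
P(C|D) = P(D|C) × P(C) / P(D)
       = 0.34333101 / 0.44687527
       = 0.7683


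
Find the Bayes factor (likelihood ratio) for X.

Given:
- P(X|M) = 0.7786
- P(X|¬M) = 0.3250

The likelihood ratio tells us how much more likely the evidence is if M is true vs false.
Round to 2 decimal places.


Likelihood Ratio (LR) = P(X|M) / P(X|¬M)

LR = 0.7786 / 0.3250
   = 2.40

The evidence is 2.40 times more likely if M is true than if M is false.
Because LR exceeds 1, X is evidence for M.


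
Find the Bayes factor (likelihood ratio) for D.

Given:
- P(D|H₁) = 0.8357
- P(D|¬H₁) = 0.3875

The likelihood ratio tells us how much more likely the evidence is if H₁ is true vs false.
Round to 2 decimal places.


Likelihood Ratio (LR) = P(D|H₁) / P(D|¬H₁)

LR = 0.8357 / 0.3875
   = 2.16

The evidence is 2.16 times more likely if H₁ is true than if H₁ is false.
Since LR > 1, the evidence supports H₁ over ¬H₁.


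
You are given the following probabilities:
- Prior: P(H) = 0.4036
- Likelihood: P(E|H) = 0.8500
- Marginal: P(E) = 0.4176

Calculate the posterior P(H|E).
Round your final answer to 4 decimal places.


Using Bayes' theorem:

P(H|E) = P(E|H) × P(H) / P(E)
       = 0.8500 × 0.4036 / 0.4176
       = 0.34306000 / 0.4176
       = 0.8215

The evidence strengthens our belief in H.
Prior: 0.4036 → Posterior: 0.8215


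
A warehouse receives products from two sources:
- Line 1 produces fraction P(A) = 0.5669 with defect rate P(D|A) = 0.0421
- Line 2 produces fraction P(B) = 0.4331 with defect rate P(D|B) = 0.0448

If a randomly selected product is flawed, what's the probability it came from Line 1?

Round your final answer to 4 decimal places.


Let A = from Line 1, D = flawed

Given:
- P(A) = 0.5669, P(B) = 0.4331
- P(D|A) = 0.0421, P(D|B) = 0.0448

Step 1: Find P(D)
P(D) = P(D|A)P(A) + P(D|B)P(B)
     = 0.0421 × 0.5669 + 0.0448 × 0.4331
     = 0.02386649 + 0.01940288
     = 0.04326937

Step 2: Apply Bayes' theorem
P(A|D) = P(D|A)P(A) / P(D)
       = 0.02386649 / 0.04326937
       = 0.5516


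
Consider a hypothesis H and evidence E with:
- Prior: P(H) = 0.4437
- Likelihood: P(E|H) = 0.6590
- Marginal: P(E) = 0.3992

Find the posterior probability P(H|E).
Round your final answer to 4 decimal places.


Using Bayes' theorem:

P(H|E) = P(E|H) × P(H) / P(E)
       = 0.6590 × 0.4437 / 0.3992
       = 0.29239830 / 0.3992
       = 0.7325

The evidence strengthens our belief in H.
Prior: 0.4437 → Posterior: 0.7325


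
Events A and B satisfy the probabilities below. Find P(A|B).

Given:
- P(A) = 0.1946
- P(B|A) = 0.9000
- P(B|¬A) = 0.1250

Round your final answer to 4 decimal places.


Bayes' theorem: P(A|B) = P(B|A) × P(A) / P(B)

Step 1: Calculate P(B) using law of total probability
P(B) = P(B|A)P(A) + P(B|¬A)P(¬A)
     = 0.9000 × 0.1946 + 0.1250 × 0.8054
     = 0.17514000 + 0.10067500
     = 0.27581500

Step 2: Apply Bayes' theorem
P(A|B) = P(B|A) × P(A) / P(B)
       = 0.17514000 / 0.27581500
       = 0.6350


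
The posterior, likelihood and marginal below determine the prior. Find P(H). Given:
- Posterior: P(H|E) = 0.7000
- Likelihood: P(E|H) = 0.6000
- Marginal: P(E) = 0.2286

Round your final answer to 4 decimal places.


From Bayes' theorem: P(H|E) = P(E|H) × P(H) / P(E)

Rearranging for P(H):
P(H) = P(H|E) × P(E) / P(E|H)
     = 0.7000 × 0.2286 / 0.6000
     = 0.16002000 / 0.6000
     = 0.2667


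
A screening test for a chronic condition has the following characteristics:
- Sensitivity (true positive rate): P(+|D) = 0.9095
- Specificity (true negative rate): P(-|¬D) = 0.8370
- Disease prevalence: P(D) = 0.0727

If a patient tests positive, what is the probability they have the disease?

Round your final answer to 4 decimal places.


Let D = has disease, + = positive test

Given:
- P(D) = 0.0727 (prevalence)
- P(+|D) = 0.9095 (sensitivity)
- P(-|¬D) = 0.8370 (specificity)
- P(+|¬D) = 0.1630 (false positive rate = 1 - specificity)

Step 1: Find P(+)
P(+) = P(+|D)P(D) + P(+|¬D)P(¬D)
     = 0.9095 × 0.0727 + 0.1630 × 0.9273
     = 0.06612065 + 0.15114990
     = 0.21727055

Step 2: Apply Bayes' theorem for P(D|+)
P(D|+) = P(+|D)P(D) / P(+)
       = 0.06612065 / 0.21727055
       = 0.3043


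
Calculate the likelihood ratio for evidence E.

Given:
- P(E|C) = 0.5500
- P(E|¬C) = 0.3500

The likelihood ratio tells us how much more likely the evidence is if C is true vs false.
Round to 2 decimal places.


Likelihood Ratio (LR) = P(E|C) / P(E|¬C)

LR = 0.5500 / 0.3500
   = 1.57

The evidence is 1.57 times more likely if C is true than if C is false.
LR > 1, so observing E raises the odds in favor of C.


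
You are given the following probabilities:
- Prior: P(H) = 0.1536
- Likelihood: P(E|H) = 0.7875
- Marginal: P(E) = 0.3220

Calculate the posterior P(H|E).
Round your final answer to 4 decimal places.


Using Bayes' theorem:

P(H|E) = P(E|H) × P(H) / P(E)
       = 0.7875 × 0.1536 / 0.3220
       = 0.12096000 / 0.3220
       = 0.3757

The evidence strengthens our belief in H.
Prior: 0.1536 → Posterior: 0.3757


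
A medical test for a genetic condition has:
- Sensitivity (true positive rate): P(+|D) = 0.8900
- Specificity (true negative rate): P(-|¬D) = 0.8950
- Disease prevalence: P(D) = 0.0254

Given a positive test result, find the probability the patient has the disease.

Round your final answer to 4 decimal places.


Let D = has disease, + = positive test

Given:
- P(D) = 0.0254 (prevalence)
- P(+|D) = 0.8900 (sensitivity)
- P(-|¬D) = 0.8950 (specificity)
- P(+|¬D) = 0.1050 (false positive rate = 1 - specificity)

Step 1: Find P(+)
P(+) = P(+|D)P(D) + P(+|¬D)P(¬D)
     = 0.8900 × 0.0254 + 0.1050 × 0.9746
     = 0.02260600 + 0.10233300
     = 0.12493900

Step 2: Apply Bayes' theorem for P(D|+)
P(D|+) = P(+|D)P(D) / P(+)
       = 0.02260600 / 0.12493900
       = 0.1809


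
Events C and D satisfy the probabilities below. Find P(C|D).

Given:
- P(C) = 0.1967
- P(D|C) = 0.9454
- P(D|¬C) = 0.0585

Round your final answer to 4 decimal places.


Bayes' theorem: P(C|D) = P(D|C) × P(C) / P(D)

Step 1: Calculate P(D) using law of total probability
P(D) = P(D|C)P(C) + P(D|¬C)P(¬C)
     = 0.9454 × 0.1967 + 0.0585 × 0.8033
     = 0.18596018 + 0.04699305
     = 0.23295323

Step 2: Apply Bayes' theorem
P(C|D) = P(D|C) × P(C) / P(D)
       = 0.18596018 / 0.23295323
       = 0.7983


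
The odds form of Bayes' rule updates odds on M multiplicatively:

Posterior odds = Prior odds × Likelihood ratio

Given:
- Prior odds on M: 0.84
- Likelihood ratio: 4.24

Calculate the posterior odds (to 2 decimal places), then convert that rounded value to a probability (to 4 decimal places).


Step 1: Calculate posterior odds
Posterior odds = Prior odds × LR
               = 0.84 × 4.24
               = 3.56

Step 2: Convert to probability
P(M|E) = Posterior odds / (1 + Posterior odds)
       = 3.56 / (1 + 3.56)
       = 3.56 / 4.56
       = 0.7807

The evidence increased P(M) from 0.4565 to 0.7807.


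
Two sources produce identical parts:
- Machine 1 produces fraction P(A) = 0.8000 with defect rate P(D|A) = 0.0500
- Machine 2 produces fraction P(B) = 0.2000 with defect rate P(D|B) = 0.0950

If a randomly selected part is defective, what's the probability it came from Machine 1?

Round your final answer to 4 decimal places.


Let A = from Machine 1, D = defective

Given:
- P(A) = 0.8000, P(B) = 0.2000
- P(D|A) = 0.0500, P(D|B) = 0.0950

Step 1: Find P(D)
P(D) = P(D|A)P(A) + P(D|B)P(B)
     = 0.0500 × 0.8000 + 0.0950 × 0.2000
     = 0.04000000 + 0.01900000
     = 0.05900000

Step 2: Apply Bayes' theorem
P(A|D) = P(D|A)P(A) / P(D)
       = 0.04000000 / 0.05900000
       = 0.6780


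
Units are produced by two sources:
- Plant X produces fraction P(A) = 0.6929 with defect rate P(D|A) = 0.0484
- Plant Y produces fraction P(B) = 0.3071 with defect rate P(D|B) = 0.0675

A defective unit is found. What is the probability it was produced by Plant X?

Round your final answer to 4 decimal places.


Let A = from Plant X, D = defective

Given:
- P(A) = 0.6929, P(B) = 0.3071
- P(D|A) = 0.0484, P(D|B) = 0.0675

Step 1: Find P(D)
P(D) = P(D|A)P(A) + P(D|B)P(B)
     = 0.0484 × 0.6929 + 0.0675 × 0.3071
     = 0.03353636 + 0.02072925
     = 0.05426561

Step 2: Apply Bayes' theorem
P(A|D) = P(D|A)P(A) / P(D)
       = 0.03353636 / 0.05426561
       = 0.6180


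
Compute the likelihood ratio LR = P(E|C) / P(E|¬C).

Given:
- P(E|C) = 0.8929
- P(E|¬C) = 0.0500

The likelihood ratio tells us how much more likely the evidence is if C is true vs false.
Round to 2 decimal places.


Likelihood Ratio (LR) = P(E|C) / P(E|¬C)

LR = 0.8929 / 0.0500
   = 17.86

The evidence is 17.86 times more likely if C is true than if C is false.
LR > 1, so observing E raises the odds in favor of C.


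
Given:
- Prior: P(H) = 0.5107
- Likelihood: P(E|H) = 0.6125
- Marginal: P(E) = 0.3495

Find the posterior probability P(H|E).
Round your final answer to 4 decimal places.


Using Bayes' theorem:

P(H|E) = P(E|H) × P(H) / P(E)
       = 0.6125 × 0.5107 / 0.3495
       = 0.31280375 / 0.3495
       = 0.8950

The evidence strengthens our belief in H.
Prior: 0.5107 → Posterior: 0.8950


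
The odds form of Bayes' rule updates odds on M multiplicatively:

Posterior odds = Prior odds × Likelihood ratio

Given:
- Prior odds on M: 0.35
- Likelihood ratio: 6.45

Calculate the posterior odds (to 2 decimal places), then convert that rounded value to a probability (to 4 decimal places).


Step 1: Calculate posterior odds
Posterior odds = Prior odds × LR
               = 0.35 × 6.45
               = 2.26

Step 2: Convert to probability
P(M|E) = Posterior odds / (1 + Posterior odds)
       = 2.26 / (1 + 2.26)
       = 2.26 / 3.26
       = 0.6933

The evidence increased P(M) from 0.2593 to 0.6933.


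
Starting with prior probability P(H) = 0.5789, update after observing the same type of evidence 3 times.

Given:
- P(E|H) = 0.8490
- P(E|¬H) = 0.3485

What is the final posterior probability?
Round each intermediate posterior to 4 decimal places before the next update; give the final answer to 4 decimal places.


Sequential Bayesian updating:

Initial prior: P(H) = 0.5789

Update 1:
  P(E) = 0.8490 × 0.5789 + 0.3485 × 0.4211 = 0.49148610 + 0.14675335 = 0.63823945
  P(H|E) = 0.49148610 / 0.63823945 = 0.7701

Update 2:
  P(E) = 0.8490 × 0.7701 + 0.3485 × 0.2299 = 0.65381490 + 0.08012015 = 0.73393505
  P(H|E) = 0.65381490 / 0.73393505 = 0.8908

Update 3:
  P(E) = 0.8490 × 0.8908 + 0.3485 × 0.1092 = 0.75628920 + 0.03805620 = 0.79434540
  P(H|E) = 0.75628920 / 0.79434540 = 0.9521

Final posterior: 0.9521


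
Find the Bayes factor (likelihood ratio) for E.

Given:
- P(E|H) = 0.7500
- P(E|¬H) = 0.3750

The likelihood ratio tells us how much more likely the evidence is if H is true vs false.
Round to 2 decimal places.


Likelihood Ratio (LR) = P(E|H) / P(E|¬H)

LR = 0.7500 / 0.3750
   = 2.00

The evidence is 2.00 times more likely if H is true than if H is false.
Since LR > 1, the evidence supports H over ¬H.


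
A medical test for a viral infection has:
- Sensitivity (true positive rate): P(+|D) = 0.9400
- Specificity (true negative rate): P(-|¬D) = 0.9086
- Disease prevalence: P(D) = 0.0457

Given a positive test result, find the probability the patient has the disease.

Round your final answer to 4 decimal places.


Let D = has disease, + = positive test

Given:
- P(D) = 0.0457 (prevalence)
- P(+|D) = 0.9400 (sensitivity)
- P(-|¬D) = 0.9086 (specificity)
- P(+|¬D) = 0.0914 (false positive rate = 1 - specificity)

Step 1: Find P(+)
P(+) = P(+|D)P(D) + P(+|¬D)P(¬D)
     = 0.9400 × 0.0457 + 0.0914 × 0.9543
     = 0.04295800 + 0.08722302
     = 0.13018102

Step 2: Apply Bayes' theorem for P(D|+)
P(D|+) = P(+|D)P(D) / P(+)
       = 0.04295800 / 0.13018102
       = 0.3300


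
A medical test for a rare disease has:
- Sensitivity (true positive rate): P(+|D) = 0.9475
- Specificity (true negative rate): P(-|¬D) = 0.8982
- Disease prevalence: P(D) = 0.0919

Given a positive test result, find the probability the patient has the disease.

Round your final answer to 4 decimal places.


Let D = has disease, + = positive test

Given:
- P(D) = 0.0919 (prevalence)
- P(+|D) = 0.9475 (sensitivity)
- P(-|¬D) = 0.8982 (specificity)
- P(+|¬D) = 0.1018 (false positive rate = 1 - specificity)

Step 1: Find P(+)
P(+) = P(+|D)P(D) + P(+|¬D)P(¬D)
     = 0.9475 × 0.0919 + 0.1018 × 0.9081
     = 0.08707525 + 0.09244458
     = 0.17951983

Step 2: Apply Bayes' theorem for P(D|+)
P(D|+) = P(+|D)P(D) / P(+)
       = 0.08707525 / 0.17951983
       = 0.4850


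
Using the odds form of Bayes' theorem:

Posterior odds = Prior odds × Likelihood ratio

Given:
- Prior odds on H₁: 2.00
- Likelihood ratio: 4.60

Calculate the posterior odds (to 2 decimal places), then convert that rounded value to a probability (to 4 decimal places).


Step 1: Calculate posterior odds
Posterior odds = Prior odds × LR
               = 2.00 × 4.60
               = 9.20

Step 2: Convert to probability
P(H₁|E) = Posterior odds / (1 + Posterior odds)
       = 9.20 / (1 + 9.20)
       = 9.20 / 10.20
       = 0.9020

The evidence increased P(H₁) from 0.6667 to 0.9020.


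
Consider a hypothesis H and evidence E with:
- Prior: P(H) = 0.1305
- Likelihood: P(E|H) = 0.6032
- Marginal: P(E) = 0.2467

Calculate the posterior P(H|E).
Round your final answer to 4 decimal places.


Using Bayes' theorem:

P(H|E) = P(E|H) × P(H) / P(E)
       = 0.6032 × 0.1305 / 0.2467
       = 0.07871760 / 0.2467
       = 0.3191

The evidence strengthens our belief in H.
Prior: 0.1305 → Posterior: 0.3191


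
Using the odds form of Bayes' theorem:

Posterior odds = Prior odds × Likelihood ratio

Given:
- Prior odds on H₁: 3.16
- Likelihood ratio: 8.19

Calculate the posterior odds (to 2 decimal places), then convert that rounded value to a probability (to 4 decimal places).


Step 1: Calculate posterior odds
Posterior odds = Prior odds × LR
               = 3.16 × 8.19
               = 25.88

Step 2: Convert to probability
P(H₁|E) = Posterior odds / (1 + Posterior odds)
       = 25.88 / (1 + 25.88)
       = 25.88 / 26.88
       = 0.9628

The evidence increased P(H₁) from 0.7596 to 0.9628.


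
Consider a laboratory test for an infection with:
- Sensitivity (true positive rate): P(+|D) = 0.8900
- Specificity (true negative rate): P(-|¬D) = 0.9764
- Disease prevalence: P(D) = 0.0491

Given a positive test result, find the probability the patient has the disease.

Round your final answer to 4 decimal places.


Let D = has disease, + = positive test

Given:
- P(D) = 0.0491 (prevalence)
- P(+|D) = 0.8900 (sensitivity)
- P(-|¬D) = 0.9764 (specificity)
- P(+|¬D) = 0.0236 (false positive rate = 1 - specificity)

Step 1: Find P(+)
P(+) = P(+|D)P(D) + P(+|¬D)P(¬D)
     = 0.8900 × 0.0491 + 0.0236 × 0.9509
     = 0.04369900 + 0.02244124
     = 0.06614024

Step 2: Apply Bayes' theorem for P(D|+)
P(D|+) = P(+|D)P(D) / P(+)
       = 0.04369900 / 0.06614024
       = 0.6607


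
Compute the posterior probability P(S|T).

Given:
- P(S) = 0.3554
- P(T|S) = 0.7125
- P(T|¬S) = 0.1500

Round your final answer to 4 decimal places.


Bayes' theorem: P(S|T) = P(T|S) × P(S) / P(T)

Step 1: Calculate P(T) using law of total probability
P(T) = P(T|S)P(S) + P(T|¬S)P(¬S)
     = 0.7125 × 0.3554 + 0.1500 × 0.6446
     = 0.25322250 + 0.09669000
     = 0.34991250

Step 2: Apply Bayes' theorem
P(S|T) = P(T|S) × P(S) / P(T)
       = 0.25322250 / 0.34991250
       = 0.7237


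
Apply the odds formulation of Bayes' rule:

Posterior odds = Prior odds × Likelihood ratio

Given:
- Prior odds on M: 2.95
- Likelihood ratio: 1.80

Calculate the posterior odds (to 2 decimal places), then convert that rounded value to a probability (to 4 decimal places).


Step 1: Calculate posterior odds
Posterior odds = Prior odds × LR
               = 2.95 × 1.80
               = 5.31

Step 2: Convert to probability
P(M|E) = Posterior odds / (1 + Posterior odds)
       = 5.31 / (1 + 5.31)
       = 5.31 / 6.31
       = 0.8415

The evidence increased P(M) from 0.7468 to 0.8415.


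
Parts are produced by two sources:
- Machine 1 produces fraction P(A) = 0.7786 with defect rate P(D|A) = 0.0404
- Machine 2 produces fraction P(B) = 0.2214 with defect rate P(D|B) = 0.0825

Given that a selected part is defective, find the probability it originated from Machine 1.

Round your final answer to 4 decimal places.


Let A = from Machine 1, D = defective

Given:
- P(A) = 0.7786, P(B) = 0.2214
- P(D|A) = 0.0404, P(D|B) = 0.0825

Step 1: Find P(D)
P(D) = P(D|A)P(A) + P(D|B)P(B)
     = 0.0404 × 0.7786 + 0.0825 × 0.2214
     = 0.03145544 + 0.01826550
     = 0.04972094

Step 2: Apply Bayes' theorem
P(A|D) = P(D|A)P(A) / P(D)
       = 0.03145544 / 0.04972094
       = 0.6326


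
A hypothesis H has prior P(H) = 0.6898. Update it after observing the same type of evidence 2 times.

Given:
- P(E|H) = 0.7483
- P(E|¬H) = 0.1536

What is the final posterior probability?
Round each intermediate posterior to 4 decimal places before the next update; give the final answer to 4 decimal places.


Sequential Bayesian updating:

Initial prior: P(H) = 0.6898

Update 1:
  P(E) = 0.7483 × 0.6898 + 0.1536 × 0.3102 = 0.51617734 + 0.04764672 = 0.56382406
  P(H|E) = 0.51617734 / 0.56382406 = 0.9155

Update 2:
  P(E) = 0.7483 × 0.9155 + 0.1536 × 0.0845 = 0.68506865 + 0.01297920 = 0.69804785
  P(H|E) = 0.68506865 / 0.69804785 = 0.9814

Final posterior: 0.9814


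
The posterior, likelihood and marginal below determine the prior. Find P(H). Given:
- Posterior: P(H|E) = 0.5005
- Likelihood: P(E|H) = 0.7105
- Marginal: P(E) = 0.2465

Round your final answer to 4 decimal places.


From Bayes' theorem: P(H|E) = P(E|H) × P(H) / P(E)

Rearranging for P(H):
P(H) = P(H|E) × P(E) / P(E|H)
     = 0.5005 × 0.2465 / 0.7105
     = 0.12337325 / 0.7105
     = 0.1736


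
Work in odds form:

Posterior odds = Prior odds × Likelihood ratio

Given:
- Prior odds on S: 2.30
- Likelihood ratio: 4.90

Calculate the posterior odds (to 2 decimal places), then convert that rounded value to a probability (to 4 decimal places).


Step 1: Calculate posterior odds
Posterior odds = Prior odds × LR
               = 2.30 × 4.90
               = 11.27

Step 2: Convert to probability
P(S|E) = Posterior odds / (1 + Posterior odds)
       = 11.27 / (1 + 11.27)
       = 11.27 / 12.27
       = 0.9185

The evidence increased P(S) from 0.6970 to 0.9185.


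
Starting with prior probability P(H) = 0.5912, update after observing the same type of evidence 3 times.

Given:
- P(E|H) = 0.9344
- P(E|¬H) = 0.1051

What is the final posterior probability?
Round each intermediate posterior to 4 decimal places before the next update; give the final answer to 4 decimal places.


Sequential Bayesian updating:

Initial prior: P(H) = 0.5912

Update 1:
  P(E) = 0.9344 × 0.5912 + 0.1051 × 0.4088 = 0.55241728 + 0.04296488 = 0.59538216
  P(H|E) = 0.55241728 / 0.59538216 = 0.9278

Update 2:
  P(E) = 0.9344 × 0.9278 + 0.1051 × 0.0722 = 0.86693632 + 0.00758822 = 0.87452454
  P(H|E) = 0.86693632 / 0.87452454 = 0.9913

Update 3:
  P(E) = 0.9344 × 0.9913 + 0.1051 × 0.0087 = 0.92627072 + 0.00091437 = 0.92718509
  P(H|E) = 0.92627072 / 0.92718509 = 0.9990

Final posterior: 0.9990


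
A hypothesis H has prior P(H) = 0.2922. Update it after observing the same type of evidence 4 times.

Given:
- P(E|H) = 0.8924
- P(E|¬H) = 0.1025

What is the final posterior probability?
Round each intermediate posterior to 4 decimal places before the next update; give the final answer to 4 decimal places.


Sequential Bayesian updating:

Initial prior: P(H) = 0.2922

Update 1:
  P(E) = 0.8924 × 0.2922 + 0.1025 × 0.7078 = 0.26075928 + 0.07254950 = 0.33330878
  P(H|E) = 0.26075928 / 0.33330878 = 0.7823

Update 2:
  P(E) = 0.8924 × 0.7823 + 0.1025 × 0.2177 = 0.69812452 + 0.02231425 = 0.72043877
  P(H|E) = 0.69812452 / 0.72043877 = 0.9690

Update 3:
  P(E) = 0.8924 × 0.9690 + 0.1025 × 0.0310 = 0.86473560 + 0.00317750 = 0.86791310
  P(H|E) = 0.86473560 / 0.86791310 = 0.9963

Update 4:
  P(E) = 0.8924 × 0.9963 + 0.1025 × 0.0037 = 0.88909812 + 0.00037925 = 0.88947737
  P(H|E) = 0.88909812 / 0.88947737 = 0.9996

Final posterior: 0.9996


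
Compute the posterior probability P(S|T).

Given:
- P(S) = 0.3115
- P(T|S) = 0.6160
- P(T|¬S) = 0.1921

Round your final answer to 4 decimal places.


Bayes' theorem: P(S|T) = P(T|S) × P(S) / P(T)

Step 1: Calculate P(T) using law of total probability
P(T) = P(T|S)P(S) + P(T|¬S)P(¬S)
     = 0.6160 × 0.3115 + 0.1921 × 0.6885
     = 0.19188400 + 0.13226085
     = 0.32414485

Step 2: Apply Bayes' theorem
P(S|T) = P(T|S) × P(S) / P(T)
       = 0.19188400 / 0.32414485
       = 0.5920


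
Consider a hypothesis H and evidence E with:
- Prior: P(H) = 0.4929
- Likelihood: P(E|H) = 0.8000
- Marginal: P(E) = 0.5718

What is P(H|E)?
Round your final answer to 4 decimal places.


Using Bayes' theorem:

P(H|E) = P(E|H) × P(H) / P(E)
       = 0.8000 × 0.4929 / 0.5718
       = 0.39432000 / 0.5718
       = 0.6896

The evidence strengthens our belief in H.
Prior: 0.4929 → Posterior: 0.6896


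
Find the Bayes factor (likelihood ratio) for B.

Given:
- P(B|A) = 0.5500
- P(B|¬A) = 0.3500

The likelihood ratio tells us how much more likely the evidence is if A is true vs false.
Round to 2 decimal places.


Likelihood Ratio (LR) = P(B|A) / P(B|¬A)

LR = 0.5500 / 0.3500
   = 1.57

The evidence is 1.57 times more likely if A is true than if A is false.
Because LR exceeds 1, B is evidence for A.


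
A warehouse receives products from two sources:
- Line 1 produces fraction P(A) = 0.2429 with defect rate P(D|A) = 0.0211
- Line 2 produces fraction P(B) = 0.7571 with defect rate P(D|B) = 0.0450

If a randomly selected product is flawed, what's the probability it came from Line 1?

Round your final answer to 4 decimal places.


Let A = from Line 1, D = flawed

Given:
- P(A) = 0.2429, P(B) = 0.7571
- P(D|A) = 0.0211, P(D|B) = 0.0450

Step 1: Find P(D)
P(D) = P(D|A)P(A) + P(D|B)P(B)
     = 0.0211 × 0.2429 + 0.0450 × 0.7571
     = 0.00512519 + 0.03406950
     = 0.03919469

Step 2: Apply Bayes' theorem
P(A|D) = P(D|A)P(A) / P(D)
       = 0.00512519 / 0.03919469
       = 0.1308


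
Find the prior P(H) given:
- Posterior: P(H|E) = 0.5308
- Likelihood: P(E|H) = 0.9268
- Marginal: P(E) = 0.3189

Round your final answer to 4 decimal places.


From Bayes' theorem: P(H|E) = P(E|H) × P(H) / P(E)

Rearranging for P(H):
P(H) = P(H|E) × P(E) / P(E|H)
     = 0.5308 × 0.3189 / 0.9268
     = 0.16927212 / 0.9268
     = 0.1826


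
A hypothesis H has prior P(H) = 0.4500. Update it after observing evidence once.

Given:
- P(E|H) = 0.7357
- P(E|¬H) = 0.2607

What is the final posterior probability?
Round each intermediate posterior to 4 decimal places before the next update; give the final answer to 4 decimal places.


Sequential Bayesian updating:

Initial prior: P(H) = 0.4500

Update 1:
  P(E) = 0.7357 × 0.4500 + 0.2607 × 0.5500 = 0.33106500 + 0.14338500 = 0.47445000
  P(H|E) = 0.33106500 / 0.47445000 = 0.6978

Final posterior: 0.6978


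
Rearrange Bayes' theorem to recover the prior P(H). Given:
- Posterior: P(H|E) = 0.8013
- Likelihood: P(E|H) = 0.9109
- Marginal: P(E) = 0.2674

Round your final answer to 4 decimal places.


From Bayes' theorem: P(H|E) = P(E|H) × P(H) / P(E)

Rearranging for P(H):
P(H) = P(H|E) × P(E) / P(E|H)
     = 0.8013 × 0.2674 / 0.9109
     = 0.21426762 / 0.9109
     = 0.2352


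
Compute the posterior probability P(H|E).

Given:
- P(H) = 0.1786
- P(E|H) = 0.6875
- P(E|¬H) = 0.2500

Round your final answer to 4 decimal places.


Bayes' theorem: P(H|E) = P(E|H) × P(H) / P(E)

Step 1: Calculate P(E) using law of total probability
P(E) = P(E|H)P(H) + P(E|¬H)P(¬H)
     = 0.6875 × 0.1786 + 0.2500 × 0.8214
     = 0.12278750 + 0.20535000
     = 0.32813750

Step 2: Apply Bayes' theorem
P(H|E) = P(E|H) × P(H) / P(E)
       = 0.12278750 / 0.32813750
       = 0.3742


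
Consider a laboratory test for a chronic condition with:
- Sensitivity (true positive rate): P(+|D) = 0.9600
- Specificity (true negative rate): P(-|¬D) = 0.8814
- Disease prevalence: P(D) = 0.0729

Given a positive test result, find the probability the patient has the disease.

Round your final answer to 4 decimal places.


Let D = has disease, + = positive test

Given:
- P(D) = 0.0729 (prevalence)
- P(+|D) = 0.9600 (sensitivity)
- P(-|¬D) = 0.8814 (specificity)
- P(+|¬D) = 0.1186 (false positive rate = 1 - specificity)

Step 1: Find P(+)
P(+) = P(+|D)P(D) + P(+|¬D)P(¬D)
     = 0.9600 × 0.0729 + 0.1186 × 0.9271
     = 0.06998400 + 0.10995406
     = 0.17993806

Step 2: Apply Bayes' theorem for P(D|+)
P(D|+) = P(+|D)P(D) / P(+)
       = 0.06998400 / 0.17993806
       = 0.3889


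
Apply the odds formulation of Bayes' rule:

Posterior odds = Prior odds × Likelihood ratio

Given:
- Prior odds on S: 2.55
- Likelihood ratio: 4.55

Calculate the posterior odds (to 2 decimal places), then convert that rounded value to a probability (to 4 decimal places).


Step 1: Calculate posterior odds
Posterior odds = Prior odds × LR
               = 2.55 × 4.55
               = 11.60

Step 2: Convert to probability
P(S|E) = Posterior odds / (1 + Posterior odds)
       = 11.60 / (1 + 11.60)
       = 11.60 / 12.60
       = 0.9206

The evidence increased P(S) from 0.7183 to 0.9206.


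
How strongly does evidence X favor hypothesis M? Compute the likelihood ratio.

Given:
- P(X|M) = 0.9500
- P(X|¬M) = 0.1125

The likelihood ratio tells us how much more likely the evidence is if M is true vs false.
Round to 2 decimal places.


Likelihood Ratio (LR) = P(X|M) / P(X|¬M)

LR = 0.9500 / 0.1125
   = 8.44

The evidence is 8.44 times more likely if M is true than if M is false.
LR > 1, so observing X raises the odds in favor of M.


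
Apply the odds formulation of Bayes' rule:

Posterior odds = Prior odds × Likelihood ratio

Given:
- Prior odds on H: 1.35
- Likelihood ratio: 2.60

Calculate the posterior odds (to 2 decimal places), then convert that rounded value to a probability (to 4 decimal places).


Step 1: Calculate posterior odds
Posterior odds = Prior odds × LR
               = 1.35 × 2.60
               = 3.51

Step 2: Convert to probability
P(H|E) = Posterior odds / (1 + Posterior odds)
       = 3.51 / (1 + 3.51)
       = 3.51 / 4.51
       = 0.7783

The evidence increased P(H) from 0.5745 to 0.7783.


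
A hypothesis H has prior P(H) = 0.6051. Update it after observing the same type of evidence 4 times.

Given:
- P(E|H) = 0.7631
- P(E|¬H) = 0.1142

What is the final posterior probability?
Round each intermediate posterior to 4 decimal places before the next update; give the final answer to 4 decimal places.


Sequential Bayesian updating:

Initial prior: P(H) = 0.6051

Update 1:
  P(E) = 0.7631 × 0.6051 + 0.1142 × 0.3949 = 0.46175181 + 0.04509758 = 0.50684939
  P(H|E) = 0.46175181 / 0.50684939 = 0.9110

Update 2:
  P(E) = 0.7631 × 0.9110 + 0.1142 × 0.0890 = 0.69518410 + 0.01016380 = 0.70534790
  P(H|E) = 0.69518410 / 0.70534790 = 0.9856

Update 3:
  P(E) = 0.7631 × 0.9856 + 0.1142 × 0.0144 = 0.75211136 + 0.00164448 = 0.75375584
  P(H|E) = 0.75211136 / 0.75375584 = 0.9978

Update 4:
  P(E) = 0.7631 × 0.9978 + 0.1142 × 0.0022 = 0.76142118 + 0.00025124 = 0.76167242
  P(H|E) = 0.76142118 / 0.76167242 = 0.9997

Final posterior: 0.9997


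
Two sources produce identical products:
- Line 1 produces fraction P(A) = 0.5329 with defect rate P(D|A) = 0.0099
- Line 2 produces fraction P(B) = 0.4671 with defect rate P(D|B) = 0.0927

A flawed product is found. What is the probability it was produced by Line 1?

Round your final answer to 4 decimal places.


Let A = from Line 1, D = flawed

Given:
- P(A) = 0.5329, P(B) = 0.4671
- P(D|A) = 0.0099, P(D|B) = 0.0927

Step 1: Find P(D)
P(D) = P(D|A)P(A) + P(D|B)P(B)
     = 0.0099 × 0.5329 + 0.0927 × 0.4671
     = 0.00527571 + 0.04330017
     = 0.04857588

Step 2: Apply Bayes' theorem
P(A|D) = P(D|A)P(A) / P(D)
       = 0.00527571 / 0.04857588
       = 0.1086
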